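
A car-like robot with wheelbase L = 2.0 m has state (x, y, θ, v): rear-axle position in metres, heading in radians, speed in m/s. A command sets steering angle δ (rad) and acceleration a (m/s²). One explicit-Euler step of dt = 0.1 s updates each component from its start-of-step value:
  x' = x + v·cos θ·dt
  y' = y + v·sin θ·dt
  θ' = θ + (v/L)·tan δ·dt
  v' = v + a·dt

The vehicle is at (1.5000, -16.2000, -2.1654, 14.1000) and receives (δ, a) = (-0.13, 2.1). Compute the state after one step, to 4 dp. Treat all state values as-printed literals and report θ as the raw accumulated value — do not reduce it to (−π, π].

(0.7101, -17.3680, -2.2576, 14.3100)

x' = 1.5000 + 14.1000·cos(-2.1654)·0.1 = 0.7101
y' = -16.2000 + 14.1000·sin(-2.1654)·0.1 = -17.3680
θ' = -2.1654 + (14.1000/2.0)·tan(-0.13)·0.1 = -2.2576
v' = 14.1000 + 2.1000·0.1 = 14.3100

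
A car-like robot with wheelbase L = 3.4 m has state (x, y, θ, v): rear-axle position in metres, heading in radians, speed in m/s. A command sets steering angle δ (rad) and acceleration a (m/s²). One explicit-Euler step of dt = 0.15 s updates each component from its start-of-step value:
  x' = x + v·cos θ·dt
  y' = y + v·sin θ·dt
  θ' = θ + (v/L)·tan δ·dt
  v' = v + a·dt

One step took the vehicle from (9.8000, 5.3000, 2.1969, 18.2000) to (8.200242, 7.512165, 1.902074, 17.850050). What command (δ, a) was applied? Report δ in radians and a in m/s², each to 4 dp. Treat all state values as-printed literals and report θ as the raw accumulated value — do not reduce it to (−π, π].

a = (v'−v)/dt = (-0.349950)/0.15 = -2.3330
Δθ = θ'−θ = -0.294826;  (v·dt/L) = 18.2000·0.15/3.4 = 0.802941
tan δ = Δθ·L/(v·dt) = -0.367183  →  δ = -0.3519

δ = -0.3519, a = -2.3330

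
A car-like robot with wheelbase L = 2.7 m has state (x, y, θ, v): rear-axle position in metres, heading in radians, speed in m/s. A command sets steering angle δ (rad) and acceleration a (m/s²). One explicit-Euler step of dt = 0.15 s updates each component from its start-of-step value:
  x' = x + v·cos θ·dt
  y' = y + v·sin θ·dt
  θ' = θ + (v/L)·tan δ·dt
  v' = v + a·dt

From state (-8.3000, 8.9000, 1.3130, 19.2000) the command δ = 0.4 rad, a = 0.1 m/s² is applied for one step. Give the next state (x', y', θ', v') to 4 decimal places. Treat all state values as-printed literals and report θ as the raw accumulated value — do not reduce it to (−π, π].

x' = -8.3000 + 19.2000·cos(1.3130)·0.15 = -7.5657
y' = 8.9000 + 19.2000·sin(1.3130)·0.15 = 11.6848
θ' = 1.3130 + (19.2000/2.7)·tan(0.4)·0.15 = 1.7640
v' = 19.2000 + 0.1000·0.15 = 19.2150

(-7.5657, 11.6848, 1.7640, 19.2150)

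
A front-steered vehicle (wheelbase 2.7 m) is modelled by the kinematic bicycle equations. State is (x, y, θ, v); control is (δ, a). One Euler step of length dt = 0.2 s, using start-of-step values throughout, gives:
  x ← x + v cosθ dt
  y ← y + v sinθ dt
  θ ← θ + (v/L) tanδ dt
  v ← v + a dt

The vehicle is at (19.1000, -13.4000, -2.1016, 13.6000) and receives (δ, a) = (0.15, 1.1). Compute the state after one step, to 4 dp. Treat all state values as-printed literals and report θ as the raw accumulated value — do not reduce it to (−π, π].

x' = 19.1000 + 13.6000·cos(-2.1016)·0.2 = 17.7231
y' = -13.4000 + 13.6000·sin(-2.1016)·0.2 = -15.7457
θ' = -2.1016 + (13.6000/2.7)·tan(0.15)·0.2 = -1.9493
v' = 13.6000 + 1.1000·0.2 = 13.8200

(17.7231, -15.7457, -1.9493, 13.8200)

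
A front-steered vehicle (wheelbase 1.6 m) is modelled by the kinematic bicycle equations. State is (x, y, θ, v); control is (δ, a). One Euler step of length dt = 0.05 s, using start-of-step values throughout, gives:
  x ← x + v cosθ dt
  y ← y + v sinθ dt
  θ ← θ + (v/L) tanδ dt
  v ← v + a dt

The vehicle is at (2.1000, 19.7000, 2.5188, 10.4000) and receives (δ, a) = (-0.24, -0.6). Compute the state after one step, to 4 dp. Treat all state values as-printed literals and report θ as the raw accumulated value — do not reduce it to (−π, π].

(1.6776, 20.0033, 2.4393, 10.3700)

x' = 2.1000 + 10.4000·cos(2.5188)·0.05 = 1.6776
y' = 19.7000 + 10.4000·sin(2.5188)·0.05 = 20.0033
θ' = 2.5188 + (10.4000/1.6)·tan(-0.24)·0.05 = 2.4393
v' = 10.4000 − 0.6000·0.05 = 10.3700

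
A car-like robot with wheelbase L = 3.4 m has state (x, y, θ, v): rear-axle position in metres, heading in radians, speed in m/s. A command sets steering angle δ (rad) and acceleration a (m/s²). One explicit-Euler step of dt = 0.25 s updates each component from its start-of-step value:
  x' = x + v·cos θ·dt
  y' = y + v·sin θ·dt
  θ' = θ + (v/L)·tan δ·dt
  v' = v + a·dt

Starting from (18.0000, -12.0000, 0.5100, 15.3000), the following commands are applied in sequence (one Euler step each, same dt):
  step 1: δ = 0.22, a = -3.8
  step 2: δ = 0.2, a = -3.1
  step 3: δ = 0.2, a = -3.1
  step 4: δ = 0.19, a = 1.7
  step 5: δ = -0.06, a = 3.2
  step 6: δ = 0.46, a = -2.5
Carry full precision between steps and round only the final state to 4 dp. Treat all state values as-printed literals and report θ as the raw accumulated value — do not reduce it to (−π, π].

(28.6956, 4.7199, 1.8113, 13.4000)

after step 1 (δ=0.22, a=-3.8): (21.338248, -10.132722, 0.761572, 14.350000)
after step 2 (δ=0.2, a=-3.1): (23.934709, -7.657132, 0.975461, 13.575000)
after step 3 (δ=0.2, a=-3.1): (25.837879, -4.847242, 1.177798, 12.800000)
after step 4 (δ=0.19, a=1.7): (27.063350, -1.891193, 1.358805, 13.225000)
after step 5 (δ=-0.06, a=3.2): (27.759008, 1.341042, 1.300389, 14.025000)
after step 6 (δ=0.46, a=-2.5): (28.695610, 4.719883, 1.811321, 13.400000)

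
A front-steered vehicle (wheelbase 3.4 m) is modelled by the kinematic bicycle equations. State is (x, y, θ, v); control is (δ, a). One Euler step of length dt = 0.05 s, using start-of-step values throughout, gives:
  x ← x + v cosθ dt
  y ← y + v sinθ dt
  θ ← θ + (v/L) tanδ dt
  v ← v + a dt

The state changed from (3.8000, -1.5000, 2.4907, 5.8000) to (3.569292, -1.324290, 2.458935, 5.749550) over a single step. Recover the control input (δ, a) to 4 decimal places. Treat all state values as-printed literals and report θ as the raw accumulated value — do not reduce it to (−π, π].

δ = -0.3565, a = -1.0090

a = (v'−v)/dt = (-0.050450)/0.05 = -1.0090
Δθ = θ'−θ = -0.031765;  (v·dt/L) = 5.8000·0.05/3.4 = 0.085294
tan δ = Δθ·L/(v·dt) = -0.372417  →  δ = -0.3565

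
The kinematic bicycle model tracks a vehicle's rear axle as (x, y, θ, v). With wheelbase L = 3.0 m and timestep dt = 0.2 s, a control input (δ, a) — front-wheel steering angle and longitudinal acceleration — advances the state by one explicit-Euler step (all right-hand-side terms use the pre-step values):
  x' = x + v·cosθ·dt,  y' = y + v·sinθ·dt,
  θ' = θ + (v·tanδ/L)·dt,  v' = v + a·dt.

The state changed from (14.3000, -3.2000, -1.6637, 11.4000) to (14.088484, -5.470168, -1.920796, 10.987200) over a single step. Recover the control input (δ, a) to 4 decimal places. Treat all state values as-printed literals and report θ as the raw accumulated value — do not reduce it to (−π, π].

δ = -0.3262, a = -2.0640

a = (v'−v)/dt = (-0.412800)/0.2 = -2.0640
Δθ = θ'−θ = -0.257096;  (v·dt/L) = 11.4000·0.2/3.0 = 0.760000
tan δ = Δθ·L/(v·dt) = -0.338284  →  δ = -0.3262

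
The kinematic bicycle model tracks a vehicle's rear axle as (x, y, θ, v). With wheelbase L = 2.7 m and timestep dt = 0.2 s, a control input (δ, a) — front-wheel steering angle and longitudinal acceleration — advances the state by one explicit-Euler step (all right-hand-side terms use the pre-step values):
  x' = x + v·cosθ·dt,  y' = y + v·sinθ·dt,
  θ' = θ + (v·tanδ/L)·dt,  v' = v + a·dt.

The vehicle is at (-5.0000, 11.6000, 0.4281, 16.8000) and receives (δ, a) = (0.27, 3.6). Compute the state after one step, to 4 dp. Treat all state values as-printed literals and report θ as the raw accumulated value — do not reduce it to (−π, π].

(-1.9432, 12.9949, 0.7725, 17.5200)

x' = -5.0000 + 16.8000·cos(0.4281)·0.2 = -1.9432
y' = 11.6000 + 16.8000·sin(0.4281)·0.2 = 12.9949
θ' = 0.4281 + (16.8000/2.7)·tan(0.27)·0.2 = 0.7725
v' = 16.8000 + 3.6000·0.2 = 17.5200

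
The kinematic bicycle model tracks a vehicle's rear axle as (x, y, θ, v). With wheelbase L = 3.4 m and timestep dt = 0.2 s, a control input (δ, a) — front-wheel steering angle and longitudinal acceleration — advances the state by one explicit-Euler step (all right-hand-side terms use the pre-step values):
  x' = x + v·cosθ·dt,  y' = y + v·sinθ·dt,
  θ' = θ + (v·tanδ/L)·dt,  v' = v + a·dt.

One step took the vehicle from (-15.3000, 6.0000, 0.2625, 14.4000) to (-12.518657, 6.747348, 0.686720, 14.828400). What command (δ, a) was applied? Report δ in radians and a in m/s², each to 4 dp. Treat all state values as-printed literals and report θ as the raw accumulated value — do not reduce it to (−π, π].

δ = 0.4643, a = 2.1420

a = (v'−v)/dt = (0.428400)/0.2 = 2.1420
Δθ = θ'−θ = 0.424220;  (v·dt/L) = 14.4000·0.2/3.4 = 0.847059
tan δ = Δθ·L/(v·dt) = 0.500815  →  δ = 0.4643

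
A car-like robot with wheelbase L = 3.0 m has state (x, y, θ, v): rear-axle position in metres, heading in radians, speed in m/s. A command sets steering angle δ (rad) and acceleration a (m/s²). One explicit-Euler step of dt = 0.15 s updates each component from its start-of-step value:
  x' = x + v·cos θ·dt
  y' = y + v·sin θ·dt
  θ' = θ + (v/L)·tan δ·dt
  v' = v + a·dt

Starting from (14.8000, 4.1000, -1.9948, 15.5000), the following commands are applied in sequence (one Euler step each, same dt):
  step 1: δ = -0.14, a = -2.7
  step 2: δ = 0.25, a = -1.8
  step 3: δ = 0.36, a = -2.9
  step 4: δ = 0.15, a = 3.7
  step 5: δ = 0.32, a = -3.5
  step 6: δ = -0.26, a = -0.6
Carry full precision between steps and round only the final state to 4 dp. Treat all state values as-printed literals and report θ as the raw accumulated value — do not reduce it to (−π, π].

(12.5518, -8.5284, -1.4677, 14.3300)

after step 1 (δ=-0.14, a=-2.7): (13.843465, 1.980881, -2.104014, 15.095000)
after step 2 (δ=0.25, a=-1.8): (12.692530, 0.030964, -1.911295, 14.825000)
after step 3 (δ=0.36, a=-2.9): (11.949893, -2.065117, -1.632287, 14.390000)
after step 4 (δ=0.15, a=3.7): (11.817250, -4.219537, -1.523545, 14.945000)
after step 5 (δ=0.32, a=-3.5): (11.923136, -6.458785, -1.275914, 14.420000)
after step 6 (δ=-0.26, a=-0.6): (12.551763, -8.528422, -1.467716, 14.330000)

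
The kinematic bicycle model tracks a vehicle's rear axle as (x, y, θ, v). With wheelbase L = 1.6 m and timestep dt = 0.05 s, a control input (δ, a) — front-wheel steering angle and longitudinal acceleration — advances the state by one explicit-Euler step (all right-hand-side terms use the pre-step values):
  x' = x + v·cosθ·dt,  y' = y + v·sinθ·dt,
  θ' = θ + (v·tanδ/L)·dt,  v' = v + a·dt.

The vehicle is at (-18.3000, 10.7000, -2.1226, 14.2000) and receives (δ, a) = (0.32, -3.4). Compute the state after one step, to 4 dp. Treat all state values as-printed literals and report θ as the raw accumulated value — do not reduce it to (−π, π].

x' = -18.3000 + 14.2000·cos(-2.1226)·0.05 = -18.6722
y' = 10.7000 + 14.2000·sin(-2.1226)·0.05 = 10.0954
θ' = -2.1226 + (14.2000/1.6)·tan(0.32)·0.05 = -1.9755
v' = 14.2000 − 3.4000·0.05 = 14.0300

(-18.6722, 10.0954, -1.9755, 14.0300)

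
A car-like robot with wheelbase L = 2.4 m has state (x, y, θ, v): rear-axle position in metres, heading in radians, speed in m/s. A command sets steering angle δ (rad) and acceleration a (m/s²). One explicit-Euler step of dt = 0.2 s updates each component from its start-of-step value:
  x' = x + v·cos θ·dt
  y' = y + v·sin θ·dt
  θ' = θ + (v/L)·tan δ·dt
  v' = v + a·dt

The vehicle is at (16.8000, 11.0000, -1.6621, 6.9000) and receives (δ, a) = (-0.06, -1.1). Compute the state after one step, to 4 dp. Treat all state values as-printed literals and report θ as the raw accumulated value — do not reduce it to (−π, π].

(16.6742, 9.6257, -1.6966, 6.6800)

x' = 16.8000 + 6.9000·cos(-1.6621)·0.2 = 16.6742
y' = 11.0000 + 6.9000·sin(-1.6621)·0.2 = 9.6257
θ' = -1.6621 + (6.9000/2.4)·tan(-0.06)·0.2 = -1.6966
v' = 6.9000 − 1.1000·0.2 = 6.6800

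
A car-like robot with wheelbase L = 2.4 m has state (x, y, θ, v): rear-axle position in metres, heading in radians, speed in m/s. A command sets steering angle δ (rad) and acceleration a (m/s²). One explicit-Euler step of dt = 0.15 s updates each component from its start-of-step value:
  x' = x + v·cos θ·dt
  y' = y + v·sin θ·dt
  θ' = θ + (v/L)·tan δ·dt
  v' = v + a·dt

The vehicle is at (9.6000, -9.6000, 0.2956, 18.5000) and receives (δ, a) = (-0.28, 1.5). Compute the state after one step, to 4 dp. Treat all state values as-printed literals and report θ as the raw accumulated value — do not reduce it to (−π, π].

x' = 9.6000 + 18.5000·cos(0.2956)·0.15 = 12.2546
y' = -9.6000 + 18.5000·sin(0.2956)·0.15 = -8.7916
θ' = 0.2956 + (18.5000/2.4)·tan(-0.28)·0.15 = -0.0369
v' = 18.5000 + 1.5000·0.15 = 18.7250

(12.2546, -8.7916, -0.0369, 18.7250)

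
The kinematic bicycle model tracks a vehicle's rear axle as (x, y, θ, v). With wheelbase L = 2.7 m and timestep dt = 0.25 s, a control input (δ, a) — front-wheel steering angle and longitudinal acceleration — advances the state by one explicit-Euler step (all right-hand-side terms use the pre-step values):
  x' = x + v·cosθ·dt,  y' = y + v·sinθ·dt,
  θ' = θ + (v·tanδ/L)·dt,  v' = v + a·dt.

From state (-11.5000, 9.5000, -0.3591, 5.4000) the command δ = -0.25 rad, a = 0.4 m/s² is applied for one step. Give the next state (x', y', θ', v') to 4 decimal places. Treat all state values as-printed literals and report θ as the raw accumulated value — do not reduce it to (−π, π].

x' = -11.5000 + 5.4000·cos(-0.3591)·0.25 = -10.2361
y' = 9.5000 + 5.4000·sin(-0.3591)·0.25 = 9.0256
θ' = -0.3591 + (5.4000/2.7)·tan(-0.25)·0.25 = -0.4868
v' = 5.4000 + 0.4000·0.25 = 5.5000

(-10.2361, 9.0256, -0.4868, 5.5000)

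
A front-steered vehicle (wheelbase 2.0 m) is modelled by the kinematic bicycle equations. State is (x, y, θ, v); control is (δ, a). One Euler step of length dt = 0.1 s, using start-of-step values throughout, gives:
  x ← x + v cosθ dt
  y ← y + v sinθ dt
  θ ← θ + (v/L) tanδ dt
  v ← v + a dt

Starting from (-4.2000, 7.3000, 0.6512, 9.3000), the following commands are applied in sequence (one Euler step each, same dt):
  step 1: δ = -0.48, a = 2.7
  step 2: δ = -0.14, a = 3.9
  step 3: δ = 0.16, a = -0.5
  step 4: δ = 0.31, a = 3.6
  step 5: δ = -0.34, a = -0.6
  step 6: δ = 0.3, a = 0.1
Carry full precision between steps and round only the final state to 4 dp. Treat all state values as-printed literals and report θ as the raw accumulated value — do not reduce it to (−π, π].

(1.0595, 9.9443, 0.5570, 10.2200)

after step 1 (δ=-0.48, a=2.7): (-3.460318, 7.863711, 0.409116, 9.570000)
after step 2 (δ=-0.14, a=3.9): (-2.582296, 8.244404, 0.341685, 9.960000)
after step 3 (δ=0.16, a=-0.5): (-1.643874, 8.578139, 0.422052, 9.910000)
after step 4 (δ=0.31, a=3.6): (-0.739834, 8.984086, 0.580774, 10.270000)
after step 5 (δ=-0.34, a=-0.6): (0.118778, 9.547571, 0.399130, 10.210000)
after step 6 (δ=0.3, a=0.1): (1.059526, 9.944349, 0.557046, 10.220000)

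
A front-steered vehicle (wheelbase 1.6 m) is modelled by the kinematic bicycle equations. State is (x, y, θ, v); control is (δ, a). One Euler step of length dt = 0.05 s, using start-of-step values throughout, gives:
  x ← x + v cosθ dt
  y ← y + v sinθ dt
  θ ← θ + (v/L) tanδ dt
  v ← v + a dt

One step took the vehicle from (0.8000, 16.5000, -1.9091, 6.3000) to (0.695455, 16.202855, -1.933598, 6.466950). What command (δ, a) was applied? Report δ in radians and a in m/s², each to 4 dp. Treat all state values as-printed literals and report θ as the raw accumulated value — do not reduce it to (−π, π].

δ = -0.1238, a = 3.3390

a = (v'−v)/dt = (0.166950)/0.05 = 3.3390
Δθ = θ'−θ = -0.024498;  (v·dt/L) = 6.3000·0.05/1.6 = 0.196875
tan δ = Δθ·L/(v·dt) = -0.124434  →  δ = -0.1238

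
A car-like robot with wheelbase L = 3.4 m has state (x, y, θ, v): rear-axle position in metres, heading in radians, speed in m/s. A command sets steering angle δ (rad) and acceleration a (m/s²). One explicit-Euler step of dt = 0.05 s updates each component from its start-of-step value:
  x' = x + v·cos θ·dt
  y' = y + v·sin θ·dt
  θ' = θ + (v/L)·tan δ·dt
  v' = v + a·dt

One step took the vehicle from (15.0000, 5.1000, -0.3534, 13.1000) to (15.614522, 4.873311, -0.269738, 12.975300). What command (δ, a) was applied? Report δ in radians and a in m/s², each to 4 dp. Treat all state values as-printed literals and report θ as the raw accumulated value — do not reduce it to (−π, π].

a = (v'−v)/dt = (-0.124700)/0.05 = -2.4940
Δθ = θ'−θ = 0.083662;  (v·dt/L) = 13.1000·0.05/3.4 = 0.192647
tan δ = Δθ·L/(v·dt) = 0.434276  →  δ = 0.4097

δ = 0.4097, a = -2.4940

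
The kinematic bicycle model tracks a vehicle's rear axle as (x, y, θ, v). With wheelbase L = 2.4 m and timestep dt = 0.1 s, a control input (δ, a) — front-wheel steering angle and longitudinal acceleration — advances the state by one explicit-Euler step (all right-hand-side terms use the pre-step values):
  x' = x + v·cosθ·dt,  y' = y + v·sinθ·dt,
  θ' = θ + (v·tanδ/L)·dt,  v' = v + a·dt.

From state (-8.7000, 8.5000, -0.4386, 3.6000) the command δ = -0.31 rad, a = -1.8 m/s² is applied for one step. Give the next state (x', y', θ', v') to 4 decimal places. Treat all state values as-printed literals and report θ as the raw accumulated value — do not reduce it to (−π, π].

x' = -8.7000 + 3.6000·cos(-0.4386)·0.1 = -8.3741
y' = 8.5000 + 3.6000·sin(-0.4386)·0.1 = 8.3471
θ' = -0.4386 + (3.6000/2.4)·tan(-0.31)·0.1 = -0.4866
v' = 3.6000 − 1.8000·0.1 = 3.4200

(-8.3741, 8.3471, -0.4866, 3.4200)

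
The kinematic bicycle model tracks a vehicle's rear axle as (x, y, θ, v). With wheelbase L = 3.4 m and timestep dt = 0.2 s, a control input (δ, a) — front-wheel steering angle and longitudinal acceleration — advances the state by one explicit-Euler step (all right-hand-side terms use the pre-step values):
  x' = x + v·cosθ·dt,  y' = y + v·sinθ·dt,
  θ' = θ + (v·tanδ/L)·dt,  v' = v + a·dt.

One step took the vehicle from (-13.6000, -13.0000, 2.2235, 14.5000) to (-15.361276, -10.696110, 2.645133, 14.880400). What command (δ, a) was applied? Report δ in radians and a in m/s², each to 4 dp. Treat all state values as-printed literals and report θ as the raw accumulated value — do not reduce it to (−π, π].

δ = 0.4591, a = 1.9020

a = (v'−v)/dt = (0.380400)/0.2 = 1.9020
Δθ = θ'−θ = 0.421633;  (v·dt/L) = 14.5000·0.2/3.4 = 0.852941
tan δ = Δθ·L/(v·dt) = 0.494328  →  δ = 0.4591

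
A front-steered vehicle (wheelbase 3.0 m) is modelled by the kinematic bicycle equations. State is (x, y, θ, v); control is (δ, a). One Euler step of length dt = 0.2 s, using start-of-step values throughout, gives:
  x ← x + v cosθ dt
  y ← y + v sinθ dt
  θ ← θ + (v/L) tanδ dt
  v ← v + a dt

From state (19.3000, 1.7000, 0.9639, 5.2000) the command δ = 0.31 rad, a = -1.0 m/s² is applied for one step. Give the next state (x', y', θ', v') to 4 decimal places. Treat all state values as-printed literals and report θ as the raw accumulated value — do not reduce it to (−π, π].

x' = 19.3000 + 5.2000·cos(0.9639)·0.2 = 19.8931
y' = 1.7000 + 5.2000·sin(0.9639)·0.2 = 2.5543
θ' = 0.9639 + (5.2000/3.0)·tan(0.31)·0.2 = 1.0749
v' = 5.2000 − 1.0000·0.2 = 5.0000

(19.8931, 2.5543, 1.0749, 5.0000)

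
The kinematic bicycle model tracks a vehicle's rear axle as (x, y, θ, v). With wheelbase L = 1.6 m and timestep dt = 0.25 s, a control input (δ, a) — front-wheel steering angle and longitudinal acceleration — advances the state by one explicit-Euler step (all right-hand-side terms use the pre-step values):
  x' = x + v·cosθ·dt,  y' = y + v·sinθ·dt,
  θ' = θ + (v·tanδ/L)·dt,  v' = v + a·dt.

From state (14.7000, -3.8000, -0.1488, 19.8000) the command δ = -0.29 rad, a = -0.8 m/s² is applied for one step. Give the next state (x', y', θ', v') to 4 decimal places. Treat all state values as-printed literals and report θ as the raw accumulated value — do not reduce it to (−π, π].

(19.5953, -4.5338, -1.0720, 19.6000)

x' = 14.7000 + 19.8000·cos(-0.1488)·0.25 = 19.5953
y' = -3.8000 + 19.8000·sin(-0.1488)·0.25 = -4.5338
θ' = -0.1488 + (19.8000/1.6)·tan(-0.29)·0.25 = -1.0720
v' = 19.8000 − 0.8000·0.25 = 19.6000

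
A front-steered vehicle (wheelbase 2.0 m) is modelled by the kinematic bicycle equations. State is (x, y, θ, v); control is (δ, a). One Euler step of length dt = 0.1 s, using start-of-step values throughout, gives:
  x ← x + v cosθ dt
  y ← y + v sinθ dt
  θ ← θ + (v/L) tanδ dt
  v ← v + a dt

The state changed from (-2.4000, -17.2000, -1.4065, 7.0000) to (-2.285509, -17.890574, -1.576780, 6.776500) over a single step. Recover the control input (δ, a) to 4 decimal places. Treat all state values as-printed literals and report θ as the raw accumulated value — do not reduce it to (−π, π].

δ = -0.4528, a = -2.2350

a = (v'−v)/dt = (-0.223500)/0.1 = -2.2350
Δθ = θ'−θ = -0.170280;  (v·dt/L) = 7.0000·0.1/2.0 = 0.350000
tan δ = Δθ·L/(v·dt) = -0.486514  →  δ = -0.4528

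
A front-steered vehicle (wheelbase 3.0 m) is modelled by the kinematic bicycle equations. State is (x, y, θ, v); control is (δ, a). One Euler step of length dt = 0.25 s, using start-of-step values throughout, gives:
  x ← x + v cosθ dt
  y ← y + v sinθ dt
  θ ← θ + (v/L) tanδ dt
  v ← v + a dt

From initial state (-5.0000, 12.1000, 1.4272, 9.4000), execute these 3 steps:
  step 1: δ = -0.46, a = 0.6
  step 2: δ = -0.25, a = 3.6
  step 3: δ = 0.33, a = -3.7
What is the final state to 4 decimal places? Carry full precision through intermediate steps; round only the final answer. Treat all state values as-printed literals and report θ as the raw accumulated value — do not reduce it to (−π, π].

(-1.7015, 18.4219, 1.1342, 9.5250)

after step 1 (δ=-0.46, a=0.6): (-4.663707, 14.425813, 1.039098, 9.550000)
after step 2 (δ=-0.25, a=3.6): (-3.453251, 16.483713, 0.835889, 10.450000)
after step 3 (δ=0.33, a=-3.7): (-1.701521, 18.421908, 1.134171, 9.525000)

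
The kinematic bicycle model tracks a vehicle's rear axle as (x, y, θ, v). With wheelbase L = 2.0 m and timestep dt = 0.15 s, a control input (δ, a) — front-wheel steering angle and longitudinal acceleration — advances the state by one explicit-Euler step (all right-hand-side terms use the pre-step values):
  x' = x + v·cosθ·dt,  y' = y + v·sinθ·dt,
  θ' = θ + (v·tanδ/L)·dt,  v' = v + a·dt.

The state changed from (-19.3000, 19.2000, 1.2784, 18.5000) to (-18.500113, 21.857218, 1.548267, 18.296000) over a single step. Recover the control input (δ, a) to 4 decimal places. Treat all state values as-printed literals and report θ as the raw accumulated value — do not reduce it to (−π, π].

δ = 0.1921, a = -1.3600

a = (v'−v)/dt = (-0.204000)/0.15 = -1.3600
Δθ = θ'−θ = 0.269867;  (v·dt/L) = 18.5000·0.15/2.0 = 1.387500
tan δ = Δθ·L/(v·dt) = 0.194499  →  δ = 0.1921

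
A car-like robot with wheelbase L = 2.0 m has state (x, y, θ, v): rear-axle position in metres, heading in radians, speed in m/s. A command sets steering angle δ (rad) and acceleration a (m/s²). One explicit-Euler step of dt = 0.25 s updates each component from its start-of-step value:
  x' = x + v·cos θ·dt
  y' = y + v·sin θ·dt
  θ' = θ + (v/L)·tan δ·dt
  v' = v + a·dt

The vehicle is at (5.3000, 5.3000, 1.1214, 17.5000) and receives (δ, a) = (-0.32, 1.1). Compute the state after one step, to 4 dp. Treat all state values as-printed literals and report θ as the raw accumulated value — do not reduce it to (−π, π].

x' = 5.3000 + 17.5000·cos(1.1214)·0.25 = 7.2006
y' = 5.3000 + 17.5000·sin(1.1214)·0.25 = 9.2406
θ' = 1.1214 + (17.5000/2.0)·tan(-0.32)·0.25 = 0.3965
v' = 17.5000 + 1.1000·0.25 = 17.7750

(7.2006, 9.2406, 0.3965, 17.7750)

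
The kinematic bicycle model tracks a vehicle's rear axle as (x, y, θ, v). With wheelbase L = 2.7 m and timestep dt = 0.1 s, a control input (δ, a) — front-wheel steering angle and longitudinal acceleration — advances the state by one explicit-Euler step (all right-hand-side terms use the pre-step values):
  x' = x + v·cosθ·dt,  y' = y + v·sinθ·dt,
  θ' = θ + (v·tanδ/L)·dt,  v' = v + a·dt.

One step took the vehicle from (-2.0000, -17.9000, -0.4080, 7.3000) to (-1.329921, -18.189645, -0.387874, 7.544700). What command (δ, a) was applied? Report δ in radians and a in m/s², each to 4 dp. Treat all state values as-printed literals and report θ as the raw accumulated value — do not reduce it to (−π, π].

δ = 0.0743, a = 2.4470

a = (v'−v)/dt = (0.244700)/0.1 = 2.4470
Δθ = θ'−θ = 0.020126;  (v·dt/L) = 7.3000·0.1/2.7 = 0.270370
tan δ = Δθ·L/(v·dt) = 0.074439  →  δ = 0.0743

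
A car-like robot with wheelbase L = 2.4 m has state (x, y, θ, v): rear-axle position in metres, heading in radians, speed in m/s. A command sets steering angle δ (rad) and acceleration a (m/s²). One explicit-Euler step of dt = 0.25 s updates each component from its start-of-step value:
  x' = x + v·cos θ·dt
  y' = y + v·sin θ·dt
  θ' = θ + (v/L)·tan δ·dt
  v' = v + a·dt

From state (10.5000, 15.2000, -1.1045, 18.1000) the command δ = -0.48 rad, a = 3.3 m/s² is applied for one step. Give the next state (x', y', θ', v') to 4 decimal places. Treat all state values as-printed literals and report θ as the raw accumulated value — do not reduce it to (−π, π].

x' = 10.5000 + 18.1000·cos(-1.1045)·0.25 = 12.5344
y' = 15.2000 + 18.1000·sin(-1.1045)·0.25 = 11.1581
θ' = -1.1045 + (18.1000/2.4)·tan(-0.48)·0.25 = -2.0861
v' = 18.1000 + 3.3000·0.25 = 18.9250

(12.5344, 11.1581, -2.0861, 18.9250)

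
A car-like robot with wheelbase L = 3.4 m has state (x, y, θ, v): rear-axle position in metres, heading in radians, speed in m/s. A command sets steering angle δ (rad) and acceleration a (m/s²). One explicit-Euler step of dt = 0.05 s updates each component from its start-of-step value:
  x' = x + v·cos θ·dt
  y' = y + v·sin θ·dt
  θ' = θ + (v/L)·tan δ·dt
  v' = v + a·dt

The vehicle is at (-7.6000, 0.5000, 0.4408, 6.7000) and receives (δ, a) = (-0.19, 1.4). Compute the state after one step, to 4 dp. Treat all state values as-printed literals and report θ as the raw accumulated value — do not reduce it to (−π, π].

(-7.2970, 0.6429, 0.4219, 6.7700)

x' = -7.6000 + 6.7000·cos(0.4408)·0.05 = -7.2970
y' = 0.5000 + 6.7000·sin(0.4408)·0.05 = 0.6429
θ' = 0.4408 + (6.7000/3.4)·tan(-0.19)·0.05 = 0.4219
v' = 6.7000 + 1.4000·0.05 = 6.7700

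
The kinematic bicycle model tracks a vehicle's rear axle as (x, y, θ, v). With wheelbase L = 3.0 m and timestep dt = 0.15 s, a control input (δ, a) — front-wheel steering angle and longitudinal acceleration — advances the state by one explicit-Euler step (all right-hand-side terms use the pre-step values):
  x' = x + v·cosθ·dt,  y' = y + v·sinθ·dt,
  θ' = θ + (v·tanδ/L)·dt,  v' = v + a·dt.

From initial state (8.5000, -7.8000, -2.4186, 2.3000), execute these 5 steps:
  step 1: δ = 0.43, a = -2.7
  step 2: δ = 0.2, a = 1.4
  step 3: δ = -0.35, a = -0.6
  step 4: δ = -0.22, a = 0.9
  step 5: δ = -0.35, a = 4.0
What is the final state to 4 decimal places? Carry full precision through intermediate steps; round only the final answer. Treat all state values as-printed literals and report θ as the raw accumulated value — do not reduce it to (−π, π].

after step 1 (δ=0.43, a=-2.7): (8.241309, -8.028263, -2.365859, 1.895000)
after step 2 (δ=0.2, a=1.4): (8.038381, -8.227306, -2.346652, 2.105000)
after step 3 (δ=-0.35, a=-0.6): (7.817253, -8.452696, -2.385071, 2.015000)
after step 4 (δ=-0.22, a=0.9): (7.597448, -8.660159, -2.407601, 2.150000)
after step 5 (δ=-0.35, a=4.0): (7.357990, -8.876182, -2.446841, 2.750000)

(7.3580, -8.8762, -2.4468, 2.7500)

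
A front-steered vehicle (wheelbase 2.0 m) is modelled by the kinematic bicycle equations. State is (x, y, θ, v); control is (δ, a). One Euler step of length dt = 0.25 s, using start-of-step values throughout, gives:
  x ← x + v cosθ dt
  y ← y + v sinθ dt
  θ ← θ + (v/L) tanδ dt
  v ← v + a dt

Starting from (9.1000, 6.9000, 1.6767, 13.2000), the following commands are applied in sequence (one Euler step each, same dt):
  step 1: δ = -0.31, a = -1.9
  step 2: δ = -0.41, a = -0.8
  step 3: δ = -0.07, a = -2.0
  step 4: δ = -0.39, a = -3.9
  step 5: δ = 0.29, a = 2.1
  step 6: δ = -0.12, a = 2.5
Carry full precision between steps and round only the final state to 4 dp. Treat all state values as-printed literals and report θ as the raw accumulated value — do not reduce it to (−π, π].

(21.2199, 15.1552, -0.0331, 12.2000)

after step 1 (δ=-0.31, a=-1.9): (8.751171, 10.181512, 1.148160, 12.725000)
after step 2 (δ=-0.41, a=-0.8): (10.056013, 13.082845, 0.456824, 12.525000)
after step 3 (δ=-0.07, a=-2.0): (12.866178, 14.464041, 0.347051, 12.025000)
after step 4 (δ=-0.39, a=-3.9): (15.693195, 15.486546, -0.270816, 11.050000)
after step 5 (δ=0.29, a=2.1): (18.355010, 14.747529, 0.141367, 11.575000)
after step 6 (δ=-0.12, a=2.5): (21.219893, 15.155248, -0.033096, 12.200000)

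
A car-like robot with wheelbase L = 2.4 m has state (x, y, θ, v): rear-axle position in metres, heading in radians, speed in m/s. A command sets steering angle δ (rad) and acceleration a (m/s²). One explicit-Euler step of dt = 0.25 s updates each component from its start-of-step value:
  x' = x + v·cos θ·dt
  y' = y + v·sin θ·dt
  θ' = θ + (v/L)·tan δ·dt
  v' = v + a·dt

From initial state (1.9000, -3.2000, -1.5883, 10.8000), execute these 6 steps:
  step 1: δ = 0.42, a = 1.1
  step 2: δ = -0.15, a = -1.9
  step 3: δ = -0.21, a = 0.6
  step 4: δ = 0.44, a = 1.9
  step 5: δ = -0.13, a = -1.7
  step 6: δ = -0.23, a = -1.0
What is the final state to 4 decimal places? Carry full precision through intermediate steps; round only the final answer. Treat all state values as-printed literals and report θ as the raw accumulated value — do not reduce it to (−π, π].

after step 1 (δ=0.42, a=1.1): (1.852742, -5.899586, -1.085906, 11.075000)
after step 2 (δ=-0.15, a=-1.9): (3.143289, -8.349172, -1.260262, 10.600000)
after step 3 (δ=-0.21, a=0.6): (3.953041, -10.872424, -1.495607, 10.750000)
after step 4 (δ=0.44, a=1.9): (4.154922, -13.552330, -0.968431, 11.225000)
after step 5 (δ=-0.13, a=-1.7): (5.744923, -15.864674, -1.121298, 10.800000)
after step 6 (δ=-0.23, a=-1.0): (6.918110, -18.296471, -1.384710, 10.550000)

(6.9181, -18.2965, -1.3847, 10.5500)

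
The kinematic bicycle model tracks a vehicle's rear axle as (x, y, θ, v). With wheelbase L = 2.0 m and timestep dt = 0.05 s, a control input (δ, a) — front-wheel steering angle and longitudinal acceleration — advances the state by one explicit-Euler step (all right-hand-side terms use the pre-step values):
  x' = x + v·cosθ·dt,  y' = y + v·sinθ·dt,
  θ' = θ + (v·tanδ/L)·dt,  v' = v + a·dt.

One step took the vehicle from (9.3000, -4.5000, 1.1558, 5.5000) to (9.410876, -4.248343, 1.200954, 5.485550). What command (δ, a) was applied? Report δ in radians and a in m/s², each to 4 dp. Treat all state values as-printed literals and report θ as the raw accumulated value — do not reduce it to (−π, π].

δ = 0.3173, a = -0.2890

a = (v'−v)/dt = (-0.014450)/0.05 = -0.2890
Δθ = θ'−θ = 0.045154;  (v·dt/L) = 5.5000·0.05/2.0 = 0.137500
tan δ = Δθ·L/(v·dt) = 0.328393  →  δ = 0.3173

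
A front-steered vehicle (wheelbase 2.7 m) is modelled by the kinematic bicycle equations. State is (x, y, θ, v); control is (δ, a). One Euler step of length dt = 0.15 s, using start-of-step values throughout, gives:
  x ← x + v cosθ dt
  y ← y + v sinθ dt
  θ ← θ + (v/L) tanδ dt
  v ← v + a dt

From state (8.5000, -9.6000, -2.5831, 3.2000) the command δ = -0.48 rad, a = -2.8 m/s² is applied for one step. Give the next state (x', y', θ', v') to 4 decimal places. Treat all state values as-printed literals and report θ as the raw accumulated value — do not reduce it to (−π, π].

x' = 8.5000 + 3.2000·cos(-2.5831)·0.15 = 8.0929
y' = -9.6000 + 3.2000·sin(-2.5831)·0.15 = -9.8544
θ' = -2.5831 + (3.2000/2.7)·tan(-0.48)·0.15 = -2.6757
v' = 3.2000 − 2.8000·0.15 = 2.7800

(8.0929, -9.8544, -2.6757, 2.7800)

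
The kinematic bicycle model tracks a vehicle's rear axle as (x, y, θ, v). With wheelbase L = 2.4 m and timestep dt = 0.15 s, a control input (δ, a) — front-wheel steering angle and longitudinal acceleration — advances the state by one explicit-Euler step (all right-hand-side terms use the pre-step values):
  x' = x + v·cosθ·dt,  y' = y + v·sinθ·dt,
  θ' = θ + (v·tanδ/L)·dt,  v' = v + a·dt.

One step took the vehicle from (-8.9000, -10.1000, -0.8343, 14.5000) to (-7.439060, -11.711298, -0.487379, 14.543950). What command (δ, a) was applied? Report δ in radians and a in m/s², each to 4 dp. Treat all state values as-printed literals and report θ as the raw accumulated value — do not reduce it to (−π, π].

a = (v'−v)/dt = (0.043950)/0.15 = 0.2930
Δθ = θ'−θ = 0.346921;  (v·dt/L) = 14.5000·0.15/2.4 = 0.906250
tan δ = Δθ·L/(v·dt) = 0.382809  →  δ = 0.3656

δ = 0.3656, a = 0.2930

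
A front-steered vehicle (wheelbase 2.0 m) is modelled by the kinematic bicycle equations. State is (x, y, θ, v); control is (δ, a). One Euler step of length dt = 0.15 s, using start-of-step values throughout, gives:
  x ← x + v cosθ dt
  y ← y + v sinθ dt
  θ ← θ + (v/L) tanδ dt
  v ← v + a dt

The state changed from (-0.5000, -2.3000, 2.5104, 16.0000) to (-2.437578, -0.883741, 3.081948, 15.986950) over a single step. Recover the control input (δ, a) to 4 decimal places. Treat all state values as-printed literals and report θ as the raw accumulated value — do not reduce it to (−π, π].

a = (v'−v)/dt = (-0.013050)/0.15 = -0.0870
Δθ = θ'−θ = 0.571548;  (v·dt/L) = 16.0000·0.15/2.0 = 1.200000
tan δ = Δθ·L/(v·dt) = 0.476290  →  δ = 0.4445

δ = 0.4445, a = -0.0870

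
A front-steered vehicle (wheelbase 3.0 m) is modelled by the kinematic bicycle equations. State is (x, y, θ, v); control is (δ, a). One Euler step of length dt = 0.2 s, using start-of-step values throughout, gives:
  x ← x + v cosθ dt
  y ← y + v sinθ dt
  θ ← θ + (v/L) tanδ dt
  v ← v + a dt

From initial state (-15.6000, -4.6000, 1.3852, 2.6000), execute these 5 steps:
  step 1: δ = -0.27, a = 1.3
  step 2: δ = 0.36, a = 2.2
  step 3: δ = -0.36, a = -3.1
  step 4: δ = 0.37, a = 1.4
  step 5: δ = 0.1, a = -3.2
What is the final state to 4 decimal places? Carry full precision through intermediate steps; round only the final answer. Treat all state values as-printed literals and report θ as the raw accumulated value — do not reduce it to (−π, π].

(-15.0323, -1.7781, 1.4153, 2.3200)

after step 1 (δ=-0.27, a=1.3): (-15.504043, -4.088930, 1.337229, 2.860000)
after step 2 (δ=0.36, a=2.2): (-15.371654, -3.532462, 1.408996, 3.300000)
after step 3 (δ=-0.36, a=-3.1): (-15.265331, -2.881082, 1.326187, 2.680000)
after step 4 (δ=0.37, a=1.4): (-15.135524, -2.361038, 1.395486, 2.960000)
after step 5 (δ=0.1, a=-3.2): (-15.032271, -1.778112, 1.415285, 2.320000)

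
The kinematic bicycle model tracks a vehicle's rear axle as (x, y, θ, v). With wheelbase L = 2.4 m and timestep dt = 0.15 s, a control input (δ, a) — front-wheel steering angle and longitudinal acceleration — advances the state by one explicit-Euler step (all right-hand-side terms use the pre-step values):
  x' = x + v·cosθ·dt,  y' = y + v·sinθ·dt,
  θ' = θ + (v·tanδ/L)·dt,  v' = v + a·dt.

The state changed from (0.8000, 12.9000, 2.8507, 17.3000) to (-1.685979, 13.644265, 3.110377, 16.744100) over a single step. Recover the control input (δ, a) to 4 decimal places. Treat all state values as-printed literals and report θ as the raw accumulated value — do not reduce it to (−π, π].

δ = 0.2357, a = -3.7060

a = (v'−v)/dt = (-0.555900)/0.15 = -3.7060
Δθ = θ'−θ = 0.259677;  (v·dt/L) = 17.3000·0.15/2.4 = 1.081250
tan δ = Δθ·L/(v·dt) = 0.240164  →  δ = 0.2357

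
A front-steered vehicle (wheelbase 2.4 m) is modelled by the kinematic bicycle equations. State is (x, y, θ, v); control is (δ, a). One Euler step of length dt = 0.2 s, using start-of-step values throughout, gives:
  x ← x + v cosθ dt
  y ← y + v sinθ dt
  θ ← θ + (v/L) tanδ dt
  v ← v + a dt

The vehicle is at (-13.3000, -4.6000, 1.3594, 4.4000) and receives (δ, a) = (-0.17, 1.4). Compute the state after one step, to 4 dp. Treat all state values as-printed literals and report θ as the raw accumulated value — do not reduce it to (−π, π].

(-13.1154, -3.7396, 1.2965, 4.6800)

x' = -13.3000 + 4.4000·cos(1.3594)·0.2 = -13.1154
y' = -4.6000 + 4.4000·sin(1.3594)·0.2 = -3.7396
θ' = 1.3594 + (4.4000/2.4)·tan(-0.17)·0.2 = 1.2965
v' = 4.4000 + 1.4000·0.2 = 4.6800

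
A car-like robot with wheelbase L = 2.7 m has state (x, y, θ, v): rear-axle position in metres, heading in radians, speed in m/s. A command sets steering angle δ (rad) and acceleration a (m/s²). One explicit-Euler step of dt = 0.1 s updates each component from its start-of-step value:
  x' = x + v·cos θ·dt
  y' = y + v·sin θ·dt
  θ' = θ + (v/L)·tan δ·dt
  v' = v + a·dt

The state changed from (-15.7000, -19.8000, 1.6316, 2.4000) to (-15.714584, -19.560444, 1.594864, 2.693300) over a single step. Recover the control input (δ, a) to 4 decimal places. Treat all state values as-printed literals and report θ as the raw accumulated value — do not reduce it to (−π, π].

a = (v'−v)/dt = (0.293300)/0.1 = 2.9330
Δθ = θ'−θ = -0.036736;  (v·dt/L) = 2.4000·0.1/2.7 = 0.088889
tan δ = Δθ·L/(v·dt) = -0.413280  →  δ = -0.3919

δ = -0.3919, a = 2.9330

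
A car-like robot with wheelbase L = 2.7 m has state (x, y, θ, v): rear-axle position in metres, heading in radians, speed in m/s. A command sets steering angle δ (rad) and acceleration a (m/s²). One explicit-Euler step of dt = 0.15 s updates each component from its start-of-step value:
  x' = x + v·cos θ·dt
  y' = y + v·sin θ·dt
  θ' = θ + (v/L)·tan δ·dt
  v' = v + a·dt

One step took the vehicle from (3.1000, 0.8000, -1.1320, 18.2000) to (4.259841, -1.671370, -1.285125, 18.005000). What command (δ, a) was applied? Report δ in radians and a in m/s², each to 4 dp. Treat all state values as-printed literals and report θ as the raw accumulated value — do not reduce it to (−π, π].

δ = -0.1503, a = -1.3000

a = (v'−v)/dt = (-0.195000)/0.15 = -1.3000
Δθ = θ'−θ = -0.153125;  (v·dt/L) = 18.2000·0.15/2.7 = 1.011111
tan δ = Δθ·L/(v·dt) = -0.151442  →  δ = -0.1503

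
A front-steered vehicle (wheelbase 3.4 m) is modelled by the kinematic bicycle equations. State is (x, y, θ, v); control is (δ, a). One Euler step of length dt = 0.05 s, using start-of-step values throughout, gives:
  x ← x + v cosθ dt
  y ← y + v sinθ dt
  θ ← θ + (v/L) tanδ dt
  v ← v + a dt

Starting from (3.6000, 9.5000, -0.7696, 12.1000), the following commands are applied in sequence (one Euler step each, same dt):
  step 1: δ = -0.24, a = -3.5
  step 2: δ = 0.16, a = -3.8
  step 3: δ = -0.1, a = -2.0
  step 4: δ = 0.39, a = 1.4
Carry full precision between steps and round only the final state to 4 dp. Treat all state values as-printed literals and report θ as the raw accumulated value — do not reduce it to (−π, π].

after step 1 (δ=-0.24, a=-3.5): (4.034504, 9.079012, -0.813145, 11.925000)
after step 2 (δ=0.16, a=-3.8): (4.444258, 8.645865, -0.784844, 11.735000)
after step 3 (δ=-0.1, a=-2.0): (4.859382, 8.231200, -0.802160, 11.635000)
after step 4 (δ=0.39, a=1.4): (5.263789, 7.813004, -0.731827, 11.705000)

(5.2638, 7.8130, -0.7318, 11.7050)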